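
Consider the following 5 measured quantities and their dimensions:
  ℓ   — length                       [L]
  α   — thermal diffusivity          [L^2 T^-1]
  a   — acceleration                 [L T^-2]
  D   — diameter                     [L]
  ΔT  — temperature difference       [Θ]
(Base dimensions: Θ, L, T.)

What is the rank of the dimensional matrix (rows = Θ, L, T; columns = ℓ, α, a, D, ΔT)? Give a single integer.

3

Write exponents as rows Θ,L,T / cols ℓ,α,a,D,ΔT:
  Θ: [ 0  0  0  0  1]
  L: [ 1  2  1  1  0]
  T: [ 0 -1 -2  0  0]
Row reduction gives pivot columns ℓ,α,ΔT; rank = 3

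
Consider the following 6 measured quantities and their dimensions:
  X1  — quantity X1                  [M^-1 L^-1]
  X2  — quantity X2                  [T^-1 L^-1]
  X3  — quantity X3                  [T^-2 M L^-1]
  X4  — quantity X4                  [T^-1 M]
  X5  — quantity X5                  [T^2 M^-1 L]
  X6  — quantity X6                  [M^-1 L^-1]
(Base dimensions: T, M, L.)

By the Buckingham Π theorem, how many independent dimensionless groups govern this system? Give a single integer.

Dimensional matrix (T×M×L by X1×X2×X3×X4×X5×X6):
  T: [ 0 -1 -2 -1  2  0]
  M: [-1  0  1  1 -1 -1]
  L: [-1 -1 -1  0  1 -1]
RREF → pivots at {X1,X2} ⇒ r = 2
Π count = n − r = 6 − 2 = 4

4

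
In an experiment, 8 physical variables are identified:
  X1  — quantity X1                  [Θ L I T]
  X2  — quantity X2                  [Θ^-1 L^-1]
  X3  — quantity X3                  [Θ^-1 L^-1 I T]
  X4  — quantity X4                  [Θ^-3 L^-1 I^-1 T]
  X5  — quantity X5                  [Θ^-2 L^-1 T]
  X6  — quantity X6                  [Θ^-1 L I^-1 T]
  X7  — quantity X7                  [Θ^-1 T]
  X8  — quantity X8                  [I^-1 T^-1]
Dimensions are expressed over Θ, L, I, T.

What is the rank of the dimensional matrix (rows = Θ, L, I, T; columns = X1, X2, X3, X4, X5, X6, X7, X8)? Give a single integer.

Dimensional matrix (Θ×L×I×T by X1×X2×X3×X4×X5×X6×X7×X8):
  Θ: [ 1 -1 -1 -3 -2 -1 -1  0]
  L: [ 1 -1 -1 -1 -1  1  0  0]
  I: [ 1  0  1 -1  0 -1  0 -1]
  T: [ 1  0  1  1  1  1  1 -1]
Row reduction gives pivot columns X1,X2,X4; rank = 3

3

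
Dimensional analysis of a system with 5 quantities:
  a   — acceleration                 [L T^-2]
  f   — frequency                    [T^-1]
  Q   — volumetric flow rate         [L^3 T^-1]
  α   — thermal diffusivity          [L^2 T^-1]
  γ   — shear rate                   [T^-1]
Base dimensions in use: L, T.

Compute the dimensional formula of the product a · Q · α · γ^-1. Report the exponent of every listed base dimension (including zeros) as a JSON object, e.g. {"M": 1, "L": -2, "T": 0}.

{"L": 6, "T": -3}

Dimensional matrix (L×T by a×f×Q×α×γ):
  L: [ 1  0  3  2  0]
  T: [-2 -1 -1 -1 -1]
  [L]: (1)·1+(1)·3+(1)·2+(-1)·0 = 6
  [T]: (1)·-2+(1)·-1+(1)·-1+(-1)·-1 = -3
⇒ L^6 T^-3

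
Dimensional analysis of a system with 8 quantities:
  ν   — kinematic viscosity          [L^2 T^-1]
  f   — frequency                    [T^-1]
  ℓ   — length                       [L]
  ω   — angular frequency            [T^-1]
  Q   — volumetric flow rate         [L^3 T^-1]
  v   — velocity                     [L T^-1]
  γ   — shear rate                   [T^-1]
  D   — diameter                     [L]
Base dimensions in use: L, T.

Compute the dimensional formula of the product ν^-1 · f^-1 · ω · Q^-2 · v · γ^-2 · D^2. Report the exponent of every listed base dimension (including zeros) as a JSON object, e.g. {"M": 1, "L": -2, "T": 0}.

{"L": -5, "T": 4}

Exponent matrix [L,T] × [ν,f,ℓ,ω,Q,v,γ,D]:
  L: [ 2  0  1  0  3  1  0  1]
  T: [-1 -1  0 -1 -1 -1 -1  0]
  [L]: (-1)·2+(-1)·0+(1)·0+(-2)·3+(1)·1+(-2)·0+(2)·1 = -5
  [T]: (-1)·-1+(-1)·-1+(1)·-1+(-2)·-1+(1)·-1+(-2)·-1+(2)·0 = 4
⇒ L^-5 T^4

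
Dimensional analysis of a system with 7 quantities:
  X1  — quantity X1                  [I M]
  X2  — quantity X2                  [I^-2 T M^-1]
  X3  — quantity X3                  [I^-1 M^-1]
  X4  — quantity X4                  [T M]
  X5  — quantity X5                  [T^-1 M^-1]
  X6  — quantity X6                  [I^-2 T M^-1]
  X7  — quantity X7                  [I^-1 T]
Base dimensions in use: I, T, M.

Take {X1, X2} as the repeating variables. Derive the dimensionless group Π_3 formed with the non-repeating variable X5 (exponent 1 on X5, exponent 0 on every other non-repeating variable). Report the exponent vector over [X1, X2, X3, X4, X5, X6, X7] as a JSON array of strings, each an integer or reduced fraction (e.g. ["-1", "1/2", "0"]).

["2", "1", "0", "0", "1", "0", "0"]

Exponent matrix [I,T,M] × [X1,X2,X3,X4,X5,X6,X7]:
  I: [ 1 -2 -1  0  0 -2 -1]
  T: [ 0  1  0  1 -1  1  1]
  M: [ 1 -1 -1  1 -1 -1  0]
Row reduction gives pivot columns X1,X2; rank = 2
Pivot set = {X1,X2}, free = {X3,X4,X5,X6,X7}
RREF:
  r0: [   1    0   -1    2   -2    0    1]
  r1: [   0    1    0    1   -1    1    1]
  r2: [   0    0    0    0    0    0    0]
Fix exponent of X5 at 1, X3 at 0, X4 at 0, X6 at 0, X7 at 0; solve each RREF row for its pivot's exponent:
  r0: exp(X1) + (-2)·1 = 0 ⇒ exp(X1) = 2
  r1: exp(X2) + (-1)·1 = 0 ⇒ exp(X2) = 1
Π_3 = X1^2 · X2 · X5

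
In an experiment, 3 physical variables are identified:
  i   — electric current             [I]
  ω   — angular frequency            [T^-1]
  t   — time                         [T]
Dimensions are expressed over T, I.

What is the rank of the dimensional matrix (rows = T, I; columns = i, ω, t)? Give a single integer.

2

Write exponents as rows T,I / cols i,ω,t:
  T: [ 0 -1  1]
  I: [ 1  0  0]
Row reduction gives pivot columns i,ω; rank = 2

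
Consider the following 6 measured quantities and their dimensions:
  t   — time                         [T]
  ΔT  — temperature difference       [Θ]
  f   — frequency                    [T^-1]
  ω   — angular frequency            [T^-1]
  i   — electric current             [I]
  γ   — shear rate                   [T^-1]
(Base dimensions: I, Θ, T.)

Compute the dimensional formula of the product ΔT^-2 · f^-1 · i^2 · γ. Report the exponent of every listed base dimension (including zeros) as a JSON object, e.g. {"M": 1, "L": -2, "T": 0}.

Dimensional matrix (I×Θ×T by t×ΔT×f×ω×i×γ):
  I: [ 0  0  0  0  1  0]
  Θ: [ 0  1  0  0  0  0]
  T: [ 1  0 -1 -1  0 -1]
  [I]: (-2)·0+(-1)·0+(2)·1+(1)·0 = 2
  [Θ]: (-2)·1+(-1)·0+(2)·0+(1)·0 = -2
  [T]: (-2)·0+(-1)·-1+(2)·0+(1)·-1 = 0
⇒ I^2 Θ^-2

{"I": 2, "Θ": -2, "T": 0}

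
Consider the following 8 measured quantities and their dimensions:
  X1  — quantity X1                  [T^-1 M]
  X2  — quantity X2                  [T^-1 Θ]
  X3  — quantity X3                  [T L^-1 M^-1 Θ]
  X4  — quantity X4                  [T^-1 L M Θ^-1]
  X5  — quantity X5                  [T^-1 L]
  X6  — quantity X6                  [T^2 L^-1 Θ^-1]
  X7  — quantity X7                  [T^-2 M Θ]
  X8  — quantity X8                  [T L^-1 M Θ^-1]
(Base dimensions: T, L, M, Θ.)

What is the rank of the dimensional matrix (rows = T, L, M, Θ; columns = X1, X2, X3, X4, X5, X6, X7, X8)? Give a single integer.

Exponent matrix [T,L,M,Θ] × [X1,X2,X3,X4,X5,X6,X7,X8]:
  T: [-1 -1  1 -1 -1  2 -2  1]
  L: [ 0  0 -1  1  1 -1  0 -1]
  M: [ 1  0 -1  1  0  0  1  1]
  Θ: [ 0  1  1 -1  0 -1  1 -1]
Echelon form has 3 nonzero rows (pivots: X1,X2,X3)

3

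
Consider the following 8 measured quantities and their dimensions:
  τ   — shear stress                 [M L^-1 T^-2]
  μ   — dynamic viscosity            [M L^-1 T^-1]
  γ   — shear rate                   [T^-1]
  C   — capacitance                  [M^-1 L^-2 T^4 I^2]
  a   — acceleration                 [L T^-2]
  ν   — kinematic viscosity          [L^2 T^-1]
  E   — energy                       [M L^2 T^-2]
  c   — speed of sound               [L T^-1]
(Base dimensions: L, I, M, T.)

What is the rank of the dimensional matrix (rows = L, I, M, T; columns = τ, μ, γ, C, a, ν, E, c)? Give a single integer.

4

Dimensional matrix (L×I×M×T by τ×μ×γ×C×a×ν×E×c):
  L: [-1 -1  0 -2  1  2  2  1]
  I: [ 0  0  0  2  0  0  0  0]
  M: [ 1  1  0 -1  0  0  1  0]
  T: [-2 -1 -1  4 -2 -1 -2 -1]
Echelon form has 4 nonzero rows (pivots: τ,μ,C,a)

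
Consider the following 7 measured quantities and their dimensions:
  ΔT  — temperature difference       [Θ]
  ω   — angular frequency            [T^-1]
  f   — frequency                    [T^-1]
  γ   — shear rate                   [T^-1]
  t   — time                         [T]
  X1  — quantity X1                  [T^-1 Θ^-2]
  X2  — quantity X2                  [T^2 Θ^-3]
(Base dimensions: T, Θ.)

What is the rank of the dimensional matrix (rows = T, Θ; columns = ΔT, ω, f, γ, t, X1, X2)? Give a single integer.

2

Exponent matrix [T,Θ] × [ΔT,ω,f,γ,t,X1,X2]:
  T: [ 0 -1 -1 -1  1 -1  2]
  Θ: [ 1  0  0  0  0 -2 -3]
Row reduction gives pivot columns ΔT,ω; rank = 2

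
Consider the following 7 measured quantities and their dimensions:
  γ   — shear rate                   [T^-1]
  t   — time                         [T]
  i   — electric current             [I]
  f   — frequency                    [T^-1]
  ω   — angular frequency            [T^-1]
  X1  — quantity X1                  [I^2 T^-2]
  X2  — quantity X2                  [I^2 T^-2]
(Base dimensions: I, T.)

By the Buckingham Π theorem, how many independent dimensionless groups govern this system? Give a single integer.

5

Write exponents as rows I,T / cols γ,t,i,f,ω,X1,X2:
  I: [ 0  0  1  0  0  2  2]
  T: [-1  1  0 -1 -1 -2 -2]
RREF → pivots at {γ,i} ⇒ r = 2
7 vars − rank 2 = 5 Π groups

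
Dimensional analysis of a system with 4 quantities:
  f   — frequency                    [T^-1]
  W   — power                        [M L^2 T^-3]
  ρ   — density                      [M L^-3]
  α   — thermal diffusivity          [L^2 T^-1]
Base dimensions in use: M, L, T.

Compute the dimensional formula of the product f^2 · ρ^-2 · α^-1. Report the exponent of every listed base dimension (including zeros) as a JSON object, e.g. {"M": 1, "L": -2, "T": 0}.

{"M": -2, "L": 4, "T": -1}

Write exponents as rows M,L,T / cols f,W,ρ,α:
  M: [ 0  1  1  0]
  L: [ 0  2 -3  2]
  T: [-1 -3  0 -1]
  [M]: (2)·0+(-2)·1+(-1)·0 = -2
  [L]: (2)·0+(-2)·-3+(-1)·2 = 4
  [T]: (2)·-1+(-2)·0+(-1)·-1 = -1
⇒ M^-2 L^4 T^-1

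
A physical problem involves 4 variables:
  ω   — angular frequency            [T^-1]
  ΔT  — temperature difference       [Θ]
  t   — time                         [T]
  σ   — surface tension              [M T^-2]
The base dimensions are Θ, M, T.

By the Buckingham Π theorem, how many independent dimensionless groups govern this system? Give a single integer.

1

Write exponents as rows Θ,M,T / cols ω,ΔT,t,σ:
  Θ: [ 0  1  0  0]
  M: [ 0  0  0  1]
  T: [-1  0  1 -2]
Row reduction gives pivot columns ω,ΔT,σ; rank = 3
4 vars − rank 3 = 1 Π group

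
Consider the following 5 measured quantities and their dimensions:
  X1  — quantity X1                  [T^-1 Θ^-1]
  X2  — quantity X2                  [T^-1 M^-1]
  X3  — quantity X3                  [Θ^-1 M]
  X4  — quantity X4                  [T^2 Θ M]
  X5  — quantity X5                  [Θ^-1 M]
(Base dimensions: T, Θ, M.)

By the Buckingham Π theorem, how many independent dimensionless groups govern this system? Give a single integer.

Write exponents as rows T,Θ,M / cols X1,X2,X3,X4,X5:
  T: [-1 -1  0  2  0]
  Θ: [-1  0 -1  1 -1]
  M: [ 0 -1  1  1  1]
Row reduction gives pivot columns X1,X2; rank = 2
Π count = n − r = 5 − 2 = 3

3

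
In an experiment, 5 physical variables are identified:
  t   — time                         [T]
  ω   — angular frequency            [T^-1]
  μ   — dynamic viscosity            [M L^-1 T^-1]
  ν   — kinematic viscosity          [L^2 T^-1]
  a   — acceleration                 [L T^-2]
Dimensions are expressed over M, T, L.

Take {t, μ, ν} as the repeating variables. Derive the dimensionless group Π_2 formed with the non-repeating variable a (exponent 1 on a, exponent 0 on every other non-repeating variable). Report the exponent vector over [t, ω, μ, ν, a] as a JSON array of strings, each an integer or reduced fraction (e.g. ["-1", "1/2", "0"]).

Exponent matrix [M,T,L] × [t,ω,μ,ν,a]:
  M: [ 0  0  1  0  0]
  T: [ 1 -1 -1 -1 -2]
  L: [ 0  0 -1  2  1]
Echelon form has 3 nonzero rows (pivots: t,μ,ν)
Pivot set = {t,μ,ν}, free = {ω,a}
RREF:
  r0: [   1   -1    0    0 -3/2]
  r1: [   0    0    1    0    0]
  r2: [   0    0    0    1  1/2]
Fix exponent of a at 1, ω at 0; solve each RREF row for its pivot's exponent:
  r0: exp(t) + (-3/2)·1 = 0 ⇒ exp(t) = 3/2
  r1: exp(μ) + (0)·1 = 0 ⇒ exp(μ) = 0
  r2: exp(ν) + (1/2)·1 = 0 ⇒ exp(ν) = -1/2
Π_2 = t^(3/2) · ν^(-1/2) · a

["3/2", "0", "0", "-1/2", "1"]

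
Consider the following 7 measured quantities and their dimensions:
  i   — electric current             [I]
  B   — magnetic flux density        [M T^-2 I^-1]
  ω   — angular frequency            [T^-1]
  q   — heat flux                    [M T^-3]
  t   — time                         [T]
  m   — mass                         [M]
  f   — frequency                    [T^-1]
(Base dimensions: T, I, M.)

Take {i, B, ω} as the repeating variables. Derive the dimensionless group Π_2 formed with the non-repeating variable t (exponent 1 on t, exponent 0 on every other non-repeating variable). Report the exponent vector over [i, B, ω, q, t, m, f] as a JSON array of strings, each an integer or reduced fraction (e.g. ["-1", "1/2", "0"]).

Exponent matrix [T,I,M] × [i,B,ω,q,t,m,f]:
  T: [ 0 -2 -1 -3  1  0 -1]
  I: [ 1 -1  0  0  0  0  0]
  M: [ 0  1  0  1  0  1  0]
RREF → pivots at {i,B,ω} ⇒ r = 3
Pivot set = {i,B,ω}, free = {q,t,m,f}
RREF:
  r0: [   1    0    0    1    0    1    0]
  r1: [   0    1    0    1    0    1    0]
  r2: [   0    0    1    1   -1   -2    1]
Fix exponent of t at 1, q at 0, m at 0, f at 0; solve each RREF row for its pivot's exponent:
  r0: exp(i) + (0)·1 = 0 ⇒ exp(i) = 0
  r1: exp(B) + (0)·1 = 0 ⇒ exp(B) = 0
  r2: exp(ω) + (-1)·1 = 0 ⇒ exp(ω) = 1
Π_2 = ω · t

["0", "0", "1", "0", "1", "0", "0"]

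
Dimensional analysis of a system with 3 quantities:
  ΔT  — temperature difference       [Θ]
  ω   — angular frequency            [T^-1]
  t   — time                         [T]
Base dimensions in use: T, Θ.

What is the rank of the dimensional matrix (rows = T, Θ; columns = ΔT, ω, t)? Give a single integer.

2

Write exponents as rows T,Θ / cols ΔT,ω,t:
  T: [ 0 -1  1]
  Θ: [ 1  0  0]
Row reduction gives pivot columns ΔT,ω; rank = 2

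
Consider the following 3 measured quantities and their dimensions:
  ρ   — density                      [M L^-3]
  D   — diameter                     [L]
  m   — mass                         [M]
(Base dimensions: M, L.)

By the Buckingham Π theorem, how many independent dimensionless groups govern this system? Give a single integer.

1

Write exponents as rows M,L / cols ρ,D,m:
  M: [ 1  0  1]
  L: [-3  1  0]
Row reduction gives pivot columns ρ,D; rank = 2
Π count = n − r = 3 − 2 = 1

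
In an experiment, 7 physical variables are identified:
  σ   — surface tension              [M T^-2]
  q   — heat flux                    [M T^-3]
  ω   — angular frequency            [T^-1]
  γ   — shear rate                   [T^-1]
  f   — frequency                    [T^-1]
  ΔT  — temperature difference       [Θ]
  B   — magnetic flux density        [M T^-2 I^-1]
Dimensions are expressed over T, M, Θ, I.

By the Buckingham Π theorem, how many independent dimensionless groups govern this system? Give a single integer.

Dimensional matrix (T×M×Θ×I by σ×q×ω×γ×f×ΔT×B):
  T: [-2 -3 -1 -1 -1  0 -2]
  M: [ 1  1  0  0  0  0  1]
  Θ: [ 0  0  0  0  0  1  0]
  I: [ 0  0  0  0  0  0 -1]
RREF → pivots at {σ,q,ΔT,B} ⇒ r = 4
n=7, r=4 ⇒ 3 dimensionless groups

3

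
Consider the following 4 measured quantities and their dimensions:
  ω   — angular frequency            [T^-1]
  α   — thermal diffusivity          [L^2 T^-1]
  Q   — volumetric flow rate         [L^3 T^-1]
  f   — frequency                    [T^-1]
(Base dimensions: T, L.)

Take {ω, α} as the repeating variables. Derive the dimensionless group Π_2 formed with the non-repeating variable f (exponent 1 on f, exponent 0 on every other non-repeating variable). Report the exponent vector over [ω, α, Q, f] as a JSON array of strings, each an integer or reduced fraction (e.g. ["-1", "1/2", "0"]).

Dimensional matrix (T×L by ω×α×Q×f):
  T: [-1 -1 -1 -1]
  L: [ 0  2  3  0]
RREF → pivots at {ω,α} ⇒ r = 2
Repeat: ω,α; free: Q,f
RREF:
  r0: [   1    0 -1/2    1]
  r1: [   0    1  3/2    0]
Fix exponent of f at 1, Q at 0; solve each RREF row for its pivot's exponent:
  r0: exp(ω) + (1)·1 = 0 ⇒ exp(ω) = -1
  r1: exp(α) + (0)·1 = 0 ⇒ exp(α) = 0
Π_2 = ω^-1 · f

["-1", "0", "0", "1"]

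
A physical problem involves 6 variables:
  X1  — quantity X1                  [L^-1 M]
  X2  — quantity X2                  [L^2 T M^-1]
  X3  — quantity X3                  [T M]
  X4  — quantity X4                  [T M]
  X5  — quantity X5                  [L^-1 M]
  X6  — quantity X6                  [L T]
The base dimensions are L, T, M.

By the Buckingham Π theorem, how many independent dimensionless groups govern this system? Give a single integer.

4

Write exponents as rows L,T,M / cols X1,X2,X3,X4,X5,X6:
  L: [-1  2  0  0 -1  1]
  T: [ 0  1  1  1  0  1]
  M: [ 1 -1  1  1  1  0]
Echelon form has 2 nonzero rows (pivots: X1,X2)
Π count = n − r = 6 − 2 = 4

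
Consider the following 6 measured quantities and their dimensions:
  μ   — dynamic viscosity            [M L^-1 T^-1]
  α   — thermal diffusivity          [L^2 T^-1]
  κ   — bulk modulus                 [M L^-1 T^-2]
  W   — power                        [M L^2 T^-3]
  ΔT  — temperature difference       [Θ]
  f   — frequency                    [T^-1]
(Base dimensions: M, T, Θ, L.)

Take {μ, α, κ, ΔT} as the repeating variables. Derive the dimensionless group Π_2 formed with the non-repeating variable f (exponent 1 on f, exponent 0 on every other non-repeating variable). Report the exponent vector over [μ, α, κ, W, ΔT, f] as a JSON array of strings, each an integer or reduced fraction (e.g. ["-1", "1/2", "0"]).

Exponent matrix [M,T,Θ,L] × [μ,α,κ,W,ΔT,f]:
  M: [ 1  0  1  1  0  0]
  T: [-1 -1 -2 -3  0 -1]
  Θ: [ 0  0  0  0  1  0]
  L: [-1  2 -1  2  0  0]
RREF → pivots at {μ,α,κ,ΔT} ⇒ r = 4
Pivot set = {μ,α,κ,ΔT}, free = {W,f}
RREF:
  r0: [   1    0    0  1/2    0   -1]
  r1: [   0    1    0  3/2    0    0]
  r2: [   0    0    1  1/2    0    1]
  r3: [   0    0    0    0    1    0]
Fix exponent of f at 1, W at 0; solve each RREF row for its pivot's exponent:
  r0: exp(μ) + (-1)·1 = 0 ⇒ exp(μ) = 1
  r1: exp(α) + (0)·1 = 0 ⇒ exp(α) = 0
  r2: exp(κ) + (1)·1 = 0 ⇒ exp(κ) = -1
  r3: exp(ΔT) + (0)·1 = 0 ⇒ exp(ΔT) = 0
Π_2 = μ · κ^-1 · f

["1", "0", "-1", "0", "0", "1"]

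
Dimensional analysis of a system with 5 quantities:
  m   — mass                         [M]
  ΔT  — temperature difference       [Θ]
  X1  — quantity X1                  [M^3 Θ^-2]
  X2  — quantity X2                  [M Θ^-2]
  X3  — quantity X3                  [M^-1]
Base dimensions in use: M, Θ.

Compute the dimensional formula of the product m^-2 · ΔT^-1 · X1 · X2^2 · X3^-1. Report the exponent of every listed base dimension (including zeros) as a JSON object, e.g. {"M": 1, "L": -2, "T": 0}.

{"M": 4, "Θ": -7}

Exponent matrix [M,Θ] × [m,ΔT,X1,X2,X3]:
  M: [ 1  0  3  1 -1]
  Θ: [ 0  1 -2 -2  0]
  [M]: (-2)·1+(-1)·0+(1)·3+(2)·1+(-1)·-1 = 4
  [Θ]: (-2)·0+(-1)·1+(1)·-2+(2)·-2+(-1)·0 = -7
⇒ M^4 Θ^-7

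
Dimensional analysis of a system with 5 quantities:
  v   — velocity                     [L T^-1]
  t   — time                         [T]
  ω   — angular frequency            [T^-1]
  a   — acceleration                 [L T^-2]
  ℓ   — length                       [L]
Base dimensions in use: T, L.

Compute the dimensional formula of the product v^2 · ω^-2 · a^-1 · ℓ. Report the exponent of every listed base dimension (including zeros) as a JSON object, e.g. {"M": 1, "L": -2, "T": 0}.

Write exponents as rows T,L / cols v,t,ω,a,ℓ:
  T: [-1  1 -1 -2  0]
  L: [ 1  0  0  1  1]
  [T]: (2)·-1+(-2)·-1+(-1)·-2+(1)·0 = 2
  [L]: (2)·1+(-2)·0+(-1)·1+(1)·1 = 2
⇒ T^2 L^2

{"T": 2, "L": 2}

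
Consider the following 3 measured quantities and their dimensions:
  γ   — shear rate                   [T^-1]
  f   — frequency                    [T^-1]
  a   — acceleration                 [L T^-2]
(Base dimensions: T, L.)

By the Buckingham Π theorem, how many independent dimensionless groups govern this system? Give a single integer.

1

Dimensional matrix (T×L by γ×f×a):
  T: [-1 -1 -2]
  L: [ 0  0  1]
RREF → pivots at {γ,a} ⇒ r = 2
3 vars − rank 2 = 1 Π group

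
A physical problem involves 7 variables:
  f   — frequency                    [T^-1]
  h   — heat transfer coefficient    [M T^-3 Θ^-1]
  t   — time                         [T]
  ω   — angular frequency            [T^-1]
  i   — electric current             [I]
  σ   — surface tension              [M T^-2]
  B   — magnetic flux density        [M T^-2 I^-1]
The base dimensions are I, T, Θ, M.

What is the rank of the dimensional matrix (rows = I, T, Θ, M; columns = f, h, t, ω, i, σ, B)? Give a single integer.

Exponent matrix [I,T,Θ,M] × [f,h,t,ω,i,σ,B]:
  I: [ 0  0  0  0  1  0 -1]
  T: [-1 -3  1 -1  0 -2 -2]
  Θ: [ 0 -1  0  0  0  0  0]
  M: [ 0  1  0  0  0  1  1]
Echelon form has 4 nonzero rows (pivots: f,h,i,σ)

4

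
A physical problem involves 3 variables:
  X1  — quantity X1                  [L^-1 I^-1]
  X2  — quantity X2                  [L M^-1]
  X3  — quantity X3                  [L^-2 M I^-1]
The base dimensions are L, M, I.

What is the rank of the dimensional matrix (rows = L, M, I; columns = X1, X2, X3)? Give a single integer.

2

Write exponents as rows L,M,I / cols X1,X2,X3:
  L: [-1  1 -2]
  M: [ 0 -1  1]
  I: [-1  0 -1]
Row reduction gives pivot columns X1,X2; rank = 2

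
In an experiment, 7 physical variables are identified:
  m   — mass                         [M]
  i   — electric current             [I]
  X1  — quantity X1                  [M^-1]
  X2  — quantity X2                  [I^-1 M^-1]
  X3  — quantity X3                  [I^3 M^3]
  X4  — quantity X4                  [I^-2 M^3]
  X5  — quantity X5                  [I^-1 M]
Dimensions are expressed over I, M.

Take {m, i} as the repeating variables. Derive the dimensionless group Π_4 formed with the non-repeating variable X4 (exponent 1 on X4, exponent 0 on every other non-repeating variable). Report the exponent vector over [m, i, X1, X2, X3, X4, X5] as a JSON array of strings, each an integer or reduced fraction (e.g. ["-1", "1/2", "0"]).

["-3", "2", "0", "0", "0", "1", "0"]

Write exponents as rows I,M / cols m,i,X1,X2,X3,X4,X5:
  I: [ 0  1  0 -1  3 -2 -1]
  M: [ 1  0 -1 -1  3  3  1]
Row reduction gives pivot columns m,i; rank = 2
Pivot set = {m,i}, free = {X1,X2,X3,X4,X5}
RREF:
  r0: [   1    0   -1   -1    3    3    1]
  r1: [   0    1    0   -1    3   -2   -1]
Fix exponent of X4 at 1, X1 at 0, X2 at 0, X3 at 0, X5 at 0; solve each RREF row for its pivot's exponent:
  r0: exp(m) + (3)·1 = 0 ⇒ exp(m) = -3
  r1: exp(i) + (-2)·1 = 0 ⇒ exp(i) = 2
Π_4 = m^-3 · i^2 · X4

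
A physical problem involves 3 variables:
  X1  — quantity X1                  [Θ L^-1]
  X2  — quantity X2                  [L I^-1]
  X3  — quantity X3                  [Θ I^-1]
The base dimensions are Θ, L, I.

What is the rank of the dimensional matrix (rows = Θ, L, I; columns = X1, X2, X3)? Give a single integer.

2

Exponent matrix [Θ,L,I] × [X1,X2,X3]:
  Θ: [ 1  0  1]
  L: [-1  1  0]
  I: [ 0 -1 -1]
Echelon form has 2 nonzero rows (pivots: X1,X2)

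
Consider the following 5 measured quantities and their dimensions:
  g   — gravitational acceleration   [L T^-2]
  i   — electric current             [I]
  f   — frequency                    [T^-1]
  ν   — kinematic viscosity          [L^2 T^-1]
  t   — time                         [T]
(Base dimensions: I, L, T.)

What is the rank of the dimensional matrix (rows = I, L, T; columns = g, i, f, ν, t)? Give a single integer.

Exponent matrix [I,L,T] × [g,i,f,ν,t]:
  I: [ 0  1  0  0  0]
  L: [ 1  0  0  2  0]
  T: [-2  0 -1 -1  1]
Row reduction gives pivot columns g,i,f; rank = 3

3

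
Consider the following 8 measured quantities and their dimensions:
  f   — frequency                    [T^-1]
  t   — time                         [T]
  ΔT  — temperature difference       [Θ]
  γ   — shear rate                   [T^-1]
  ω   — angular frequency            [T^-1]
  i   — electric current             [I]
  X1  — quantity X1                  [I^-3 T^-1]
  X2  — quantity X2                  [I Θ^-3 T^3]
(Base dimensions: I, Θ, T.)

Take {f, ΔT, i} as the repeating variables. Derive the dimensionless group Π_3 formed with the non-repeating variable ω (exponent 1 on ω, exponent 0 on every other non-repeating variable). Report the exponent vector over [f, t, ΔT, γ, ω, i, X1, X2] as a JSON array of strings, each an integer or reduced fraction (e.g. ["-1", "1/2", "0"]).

Dimensional matrix (I×Θ×T by f×t×ΔT×γ×ω×i×X1×X2):
  I: [ 0  0  0  0  0  1 -3  1]
  Θ: [ 0  0  1  0  0  0  0 -3]
  T: [-1  1  0 -1 -1  0 -1  3]
RREF → pivots at {f,ΔT,i} ⇒ r = 3
Pivot set = {f,ΔT,i}, free = {t,γ,ω,X1,X2}
RREF:
  r0: [   1   -1    0    1    1    0    1   -3]
  r1: [   0    0    1    0    0    0    0   -3]
  r2: [   0    0    0    0    0    1   -3    1]
Fix exponent of ω at 1, t at 0, γ at 0, X1 at 0, X2 at 0; solve each RREF row for its pivot's exponent:
  r0: exp(f) + (1)·1 = 0 ⇒ exp(f) = -1
  r1: exp(ΔT) + (0)·1 = 0 ⇒ exp(ΔT) = 0
  r2: exp(i) + (0)·1 = 0 ⇒ exp(i) = 0
Π_3 = f^-1 · ω

["-1", "0", "0", "0", "1", "0", "0", "0"]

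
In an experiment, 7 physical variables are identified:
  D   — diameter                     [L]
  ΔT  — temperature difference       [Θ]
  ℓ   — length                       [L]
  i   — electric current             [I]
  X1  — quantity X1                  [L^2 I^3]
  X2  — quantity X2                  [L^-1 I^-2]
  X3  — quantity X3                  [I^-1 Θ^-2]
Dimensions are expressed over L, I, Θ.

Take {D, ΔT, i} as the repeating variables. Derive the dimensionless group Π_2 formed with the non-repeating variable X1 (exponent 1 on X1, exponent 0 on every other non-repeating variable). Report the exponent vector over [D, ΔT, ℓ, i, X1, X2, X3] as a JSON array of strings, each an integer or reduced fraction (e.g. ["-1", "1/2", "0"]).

["-2", "0", "0", "-3", "1", "0", "0"]

Exponent matrix [L,I,Θ] × [D,ΔT,ℓ,i,X1,X2,X3]:
  L: [ 1  0  1  0  2 -1  0]
  I: [ 0  0  0  1  3 -2 -1]
  Θ: [ 0  1  0  0  0  0 -2]
Echelon form has 3 nonzero rows (pivots: D,ΔT,i)
Pivot set = {D,ΔT,i}, free = {ℓ,X1,X2,X3}
RREF:
  r0: [   1    0    1    0    2   -1    0]
  r1: [   0    1    0    0    0    0   -2]
  r2: [   0    0    0    1    3   -2   -1]
Fix exponent of X1 at 1, ℓ at 0, X2 at 0, X3 at 0; solve each RREF row for its pivot's exponent:
  r0: exp(D) + (2)·1 = 0 ⇒ exp(D) = -2
  r1: exp(ΔT) + (0)·1 = 0 ⇒ exp(ΔT) = 0
  r2: exp(i) + (3)·1 = 0 ⇒ exp(i) = -3
Π_2 = D^-2 · i^-3 · X1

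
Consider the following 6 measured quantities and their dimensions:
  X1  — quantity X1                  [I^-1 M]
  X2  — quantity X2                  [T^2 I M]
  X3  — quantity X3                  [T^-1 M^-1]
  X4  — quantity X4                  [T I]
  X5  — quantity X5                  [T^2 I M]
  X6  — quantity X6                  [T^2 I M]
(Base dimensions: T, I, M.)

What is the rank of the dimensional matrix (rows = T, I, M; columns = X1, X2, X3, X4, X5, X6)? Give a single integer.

2

Dimensional matrix (T×I×M by X1×X2×X3×X4×X5×X6):
  T: [ 0  2 -1  1  2  2]
  I: [-1  1  0  1  1  1]
  M: [ 1  1 -1  0  1  1]
Row reduction gives pivot columns X1,X2; rank = 2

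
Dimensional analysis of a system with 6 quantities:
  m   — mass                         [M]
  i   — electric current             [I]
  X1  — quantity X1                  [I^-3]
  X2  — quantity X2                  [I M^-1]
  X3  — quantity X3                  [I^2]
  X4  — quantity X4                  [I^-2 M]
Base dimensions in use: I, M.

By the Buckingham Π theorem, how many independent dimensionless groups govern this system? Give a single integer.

Exponent matrix [I,M] × [m,i,X1,X2,X3,X4]:
  I: [ 0  1 -3  1  2 -2]
  M: [ 1  0  0 -1  0  1]
Row reduction gives pivot columns m,i; rank = 2
6 vars − rank 2 = 4 Π groups

4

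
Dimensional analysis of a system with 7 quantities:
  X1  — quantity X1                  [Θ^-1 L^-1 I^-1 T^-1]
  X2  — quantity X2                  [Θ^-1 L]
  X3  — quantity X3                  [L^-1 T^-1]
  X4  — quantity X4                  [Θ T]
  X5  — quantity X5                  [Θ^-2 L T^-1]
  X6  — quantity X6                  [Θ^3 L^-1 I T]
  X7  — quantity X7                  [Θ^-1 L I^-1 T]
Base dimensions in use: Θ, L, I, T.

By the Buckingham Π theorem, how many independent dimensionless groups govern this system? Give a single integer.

4

Write exponents as rows Θ,L,I,T / cols X1,X2,X3,X4,X5,X6,X7:
  Θ: [-1 -1  0  1 -2  3 -1]
  L: [-1  1 -1  0  1 -1  1]
  I: [-1  0  0  0  0  1 -1]
  T: [-1  0 -1  1 -1  1  1]
Echelon form has 3 nonzero rows (pivots: X1,X2,X3)
7 vars − rank 3 = 4 Π groups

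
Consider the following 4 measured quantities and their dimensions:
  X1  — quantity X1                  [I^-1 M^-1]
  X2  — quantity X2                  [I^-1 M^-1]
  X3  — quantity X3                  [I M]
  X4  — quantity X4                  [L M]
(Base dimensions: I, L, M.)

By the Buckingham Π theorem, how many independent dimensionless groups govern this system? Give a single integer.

Write exponents as rows I,L,M / cols X1,X2,X3,X4:
  I: [-1 -1  1  0]
  L: [ 0  0  0  1]
  M: [-1 -1  1  1]
RREF → pivots at {X1,X4} ⇒ r = 2
n=4, r=2 ⇒ 2 dimensionless groups

2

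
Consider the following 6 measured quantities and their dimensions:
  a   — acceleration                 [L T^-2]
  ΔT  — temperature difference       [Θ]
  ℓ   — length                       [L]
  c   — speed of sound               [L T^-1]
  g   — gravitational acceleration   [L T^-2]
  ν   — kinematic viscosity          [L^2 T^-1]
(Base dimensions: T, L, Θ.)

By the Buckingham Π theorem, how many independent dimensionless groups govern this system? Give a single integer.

3

Dimensional matrix (T×L×Θ by a×ΔT×ℓ×c×g×ν):
  T: [-2  0  0 -1 -2 -1]
  L: [ 1  0  1  1  1  2]
  Θ: [ 0  1  0  0  0  0]
RREF → pivots at {a,ΔT,ℓ} ⇒ r = 3
Π count = n − r = 6 − 3 = 3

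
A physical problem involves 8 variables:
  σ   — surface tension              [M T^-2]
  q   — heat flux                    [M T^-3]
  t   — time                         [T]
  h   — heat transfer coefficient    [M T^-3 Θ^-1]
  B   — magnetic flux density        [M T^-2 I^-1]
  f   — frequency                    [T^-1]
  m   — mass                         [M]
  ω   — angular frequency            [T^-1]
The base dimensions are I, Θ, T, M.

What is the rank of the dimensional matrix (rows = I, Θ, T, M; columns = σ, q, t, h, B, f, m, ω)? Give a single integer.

Dimensional matrix (I×Θ×T×M by σ×q×t×h×B×f×m×ω):
  I: [ 0  0  0  0 -1  0  0  0]
  Θ: [ 0  0  0 -1  0  0  0  0]
  T: [-2 -3  1 -3 -2 -1  0 -1]
  M: [ 1  1  0  1  1  0  1  0]
Echelon form has 4 nonzero rows (pivots: σ,q,h,B)

4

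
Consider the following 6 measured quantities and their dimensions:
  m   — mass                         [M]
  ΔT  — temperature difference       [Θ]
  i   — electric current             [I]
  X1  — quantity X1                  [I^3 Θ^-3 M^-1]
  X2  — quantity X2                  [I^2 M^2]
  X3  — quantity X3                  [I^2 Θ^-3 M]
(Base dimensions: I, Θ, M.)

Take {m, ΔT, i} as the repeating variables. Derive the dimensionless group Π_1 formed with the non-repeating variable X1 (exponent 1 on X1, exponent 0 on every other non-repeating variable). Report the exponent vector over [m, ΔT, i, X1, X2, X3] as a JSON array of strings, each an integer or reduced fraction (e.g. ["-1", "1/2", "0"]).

Write exponents as rows I,Θ,M / cols m,ΔT,i,X1,X2,X3:
  I: [ 0  0  1  3  2  2]
  Θ: [ 0  1  0 -3  0 -3]
  M: [ 1  0  0 -1  2  1]
Row reduction gives pivot columns m,ΔT,i; rank = 3
Pivot set = {m,ΔT,i}, free = {X1,X2,X3}
RREF:
  r0: [   1    0    0   -1    2    1]
  r1: [   0    1    0   -3    0   -3]
  r2: [   0    0    1    3    2    2]
Fix exponent of X1 at 1, X2 at 0, X3 at 0; solve each RREF row for its pivot's exponent:
  r0: exp(m) + (-1)·1 = 0 ⇒ exp(m) = 1
  r1: exp(ΔT) + (-3)·1 = 0 ⇒ exp(ΔT) = 3
  r2: exp(i) + (3)·1 = 0 ⇒ exp(i) = -3
Π_1 = m · ΔT^3 · i^-3 · X1

["1", "3", "-3", "1", "0", "0"]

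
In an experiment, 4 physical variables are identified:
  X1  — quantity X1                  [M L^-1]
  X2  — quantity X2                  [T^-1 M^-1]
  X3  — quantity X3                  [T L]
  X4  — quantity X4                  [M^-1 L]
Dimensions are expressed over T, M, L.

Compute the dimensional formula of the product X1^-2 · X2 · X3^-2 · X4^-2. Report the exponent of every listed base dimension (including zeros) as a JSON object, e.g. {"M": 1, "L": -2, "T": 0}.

Dimensional matrix (T×M×L by X1×X2×X3×X4):
  T: [ 0 -1  1  0]
  M: [ 1 -1  0 -1]
  L: [-1  0  1  1]
  [T]: (-2)·0+(1)·-1+(-2)·1+(-2)·0 = -3
  [M]: (-2)·1+(1)·-1+(-2)·0+(-2)·-1 = -1
  [L]: (-2)·-1+(1)·0+(-2)·1+(-2)·1 = -2
⇒ T^-3 M^-1 L^-2

{"T": -3, "M": -1, "L": -2}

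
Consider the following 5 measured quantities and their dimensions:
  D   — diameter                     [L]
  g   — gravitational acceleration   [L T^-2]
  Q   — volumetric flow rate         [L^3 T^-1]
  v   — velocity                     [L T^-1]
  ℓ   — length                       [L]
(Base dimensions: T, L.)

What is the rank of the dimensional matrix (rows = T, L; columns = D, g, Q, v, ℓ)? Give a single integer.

Dimensional matrix (T×L by D×g×Q×v×ℓ):
  T: [ 0 -2 -1 -1  0]
  L: [ 1  1  3  1  1]
Row reduction gives pivot columns D,g; rank = 2

2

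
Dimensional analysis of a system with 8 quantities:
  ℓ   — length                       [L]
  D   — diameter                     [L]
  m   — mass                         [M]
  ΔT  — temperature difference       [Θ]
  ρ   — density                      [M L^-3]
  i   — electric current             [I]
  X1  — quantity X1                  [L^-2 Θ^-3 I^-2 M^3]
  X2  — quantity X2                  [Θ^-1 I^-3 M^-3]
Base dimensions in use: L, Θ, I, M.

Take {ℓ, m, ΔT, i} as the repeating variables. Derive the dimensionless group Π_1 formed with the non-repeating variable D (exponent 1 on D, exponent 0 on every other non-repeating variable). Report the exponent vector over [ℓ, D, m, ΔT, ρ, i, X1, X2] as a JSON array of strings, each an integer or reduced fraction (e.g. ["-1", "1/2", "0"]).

Dimensional matrix (L×Θ×I×M by ℓ×D×m×ΔT×ρ×i×X1×X2):
  L: [ 1  1  0  0 -3  0 -2  0]
  Θ: [ 0  0  0  1  0  0 -3 -1]
  I: [ 0  0  0  0  0  1 -2 -3]
  M: [ 0  0  1  0  1  0  3 -3]
Echelon form has 4 nonzero rows (pivots: ℓ,m,ΔT,i)
Pivot set = {ℓ,m,ΔT,i}, free = {D,ρ,X1,X2}
RREF:
  r0: [   1    1    0    0   -3    0   -2    0]
  r1: [   0    0    1    0    1    0    3   -3]
  r2: [   0    0    0    1    0    0   -3   -1]
  r3: [   0    0    0    0    0    1   -2   -3]
Fix exponent of D at 1, ρ at 0, X1 at 0, X2 at 0; solve each RREF row for its pivot's exponent:
  r0: exp(ℓ) + (1)·1 = 0 ⇒ exp(ℓ) = -1
  r1: exp(m) + (0)·1 = 0 ⇒ exp(m) = 0
  r2: exp(ΔT) + (0)·1 = 0 ⇒ exp(ΔT) = 0
  r3: exp(i) + (0)·1 = 0 ⇒ exp(i) = 0
Π_1 = ℓ^-1 · D

["-1", "1", "0", "0", "0", "0", "0", "0"]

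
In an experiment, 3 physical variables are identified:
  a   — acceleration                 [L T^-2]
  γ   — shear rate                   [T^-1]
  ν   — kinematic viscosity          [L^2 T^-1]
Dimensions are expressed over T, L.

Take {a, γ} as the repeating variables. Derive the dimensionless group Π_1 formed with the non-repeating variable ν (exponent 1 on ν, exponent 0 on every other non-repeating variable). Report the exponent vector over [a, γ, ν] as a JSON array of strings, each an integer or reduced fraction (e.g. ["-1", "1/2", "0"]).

Exponent matrix [T,L] × [a,γ,ν]:
  T: [-2 -1 -1]
  L: [ 1  0  2]
RREF → pivots at {a,γ} ⇒ r = 2
Repeat: a,γ; free: ν
RREF:
  r0: [   1    0    2]
  r1: [   0    1   -3]
Fix exponent of ν at 1; solve each RREF row for its pivot's exponent:
  r0: exp(a) + (2)·1 = 0 ⇒ exp(a) = -2
  r1: exp(γ) + (-3)·1 = 0 ⇒ exp(γ) = 3
Π_1 = a^-2 · γ^3 · ν

["-2", "3", "1"]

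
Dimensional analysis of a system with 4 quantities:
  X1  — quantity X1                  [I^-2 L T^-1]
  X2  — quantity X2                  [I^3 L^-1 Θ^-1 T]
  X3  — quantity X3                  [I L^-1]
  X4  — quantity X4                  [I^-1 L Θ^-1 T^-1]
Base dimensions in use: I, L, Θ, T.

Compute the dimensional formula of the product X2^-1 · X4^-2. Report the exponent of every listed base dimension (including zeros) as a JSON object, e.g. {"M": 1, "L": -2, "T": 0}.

{"I": -1, "L": -1, "Θ": 3, "T": 1}

Write exponents as rows I,L,Θ,T / cols X1,X2,X3,X4:
  I: [-2  3  1 -1]
  L: [ 1 -1 -1  1]
  Θ: [ 0 -1  0 -1]
  T: [-1  1  0 -1]
  [I]: (-1)·3+(-2)·-1 = -1
  [L]: (-1)·-1+(-2)·1 = -1
  [Θ]: (-1)·-1+(-2)·-1 = 3
  [T]: (-1)·1+(-2)·-1 = 1
⇒ I^-1 L^-1 Θ^3 T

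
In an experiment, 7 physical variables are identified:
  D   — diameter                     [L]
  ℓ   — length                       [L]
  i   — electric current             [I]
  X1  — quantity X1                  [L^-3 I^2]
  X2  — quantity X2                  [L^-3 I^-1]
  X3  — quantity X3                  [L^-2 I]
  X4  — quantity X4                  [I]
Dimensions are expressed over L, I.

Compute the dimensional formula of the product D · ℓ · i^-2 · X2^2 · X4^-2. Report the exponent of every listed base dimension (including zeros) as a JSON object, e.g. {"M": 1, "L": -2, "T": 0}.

Exponent matrix [L,I] × [D,ℓ,i,X1,X2,X3,X4]:
  L: [ 1  1  0 -3 -3 -2  0]
  I: [ 0  0  1  2 -1  1  1]
  [L]: (1)·1+(1)·1+(-2)·0+(2)·-3+(-2)·0 = -4
  [I]: (1)·0+(1)·0+(-2)·1+(2)·-1+(-2)·1 = -6
⇒ L^-4 I^-6

{"L": -4, "I": -6}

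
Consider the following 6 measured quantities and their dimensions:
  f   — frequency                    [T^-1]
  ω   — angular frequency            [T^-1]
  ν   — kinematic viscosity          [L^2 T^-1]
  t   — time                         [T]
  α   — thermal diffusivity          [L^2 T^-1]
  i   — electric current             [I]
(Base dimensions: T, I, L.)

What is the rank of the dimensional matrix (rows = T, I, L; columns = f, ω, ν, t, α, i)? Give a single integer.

3

Exponent matrix [T,I,L] × [f,ω,ν,t,α,i]:
  T: [-1 -1 -1  1 -1  0]
  I: [ 0  0  0  0  0  1]
  L: [ 0  0  2  0  2  0]
Row reduction gives pivot columns f,ν,i; rank = 3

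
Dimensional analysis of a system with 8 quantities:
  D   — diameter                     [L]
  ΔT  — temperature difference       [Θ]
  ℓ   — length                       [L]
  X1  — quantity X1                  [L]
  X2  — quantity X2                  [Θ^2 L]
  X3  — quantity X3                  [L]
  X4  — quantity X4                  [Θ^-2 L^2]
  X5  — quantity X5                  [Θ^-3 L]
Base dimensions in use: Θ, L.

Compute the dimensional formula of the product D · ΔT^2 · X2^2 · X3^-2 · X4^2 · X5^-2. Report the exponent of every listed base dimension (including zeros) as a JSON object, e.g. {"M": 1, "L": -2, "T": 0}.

{"Θ": 8, "L": 3}

Dimensional matrix (Θ×L by D×ΔT×ℓ×X1×X2×X3×X4×X5):
  Θ: [ 0  1  0  0  2  0 -2 -3]
  L: [ 1  0  1  1  1  1  2  1]
  [Θ]: (1)·0+(2)·1+(2)·2+(-2)·0+(2)·-2+(-2)·-3 = 8
  [L]: (1)·1+(2)·0+(2)·1+(-2)·1+(2)·2+(-2)·1 = 3
⇒ Θ^8 L^3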